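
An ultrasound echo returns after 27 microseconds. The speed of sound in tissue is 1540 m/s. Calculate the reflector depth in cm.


depth = c * t / 2
t = 27 us = 2.7000e-05 s
depth = 1540 * 2.7000e-05 / 2
depth = 0.02079 m = 2.079 cm


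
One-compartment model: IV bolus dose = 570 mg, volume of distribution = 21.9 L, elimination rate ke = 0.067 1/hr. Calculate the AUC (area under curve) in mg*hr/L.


C0 = Dose/Vd = 570/21.9 = 26.0274 mg/L
AUC = C0/ke = 26.0274/0.067
AUC = 388.5 mg*hr/L


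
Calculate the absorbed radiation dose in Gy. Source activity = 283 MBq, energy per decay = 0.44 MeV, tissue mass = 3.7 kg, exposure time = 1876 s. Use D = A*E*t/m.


A = 283 MBq = 2.8300e+08 Bq
E = 0.44 MeV = 7.0488e-14 J
D = A*E*t/m = 2.8300e+08*7.0488e-14*1876/3.7
D = 0.01011 Gy


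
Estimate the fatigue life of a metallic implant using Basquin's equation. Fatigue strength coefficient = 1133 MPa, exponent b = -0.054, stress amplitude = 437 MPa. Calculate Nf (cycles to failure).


sigma_a = sigma_f' * (2Nf)^b
2Nf = (sigma_a/sigma_f')^(1/b)
2Nf = (437/1133)^(1/-0.054)
2Nf = 45920727
Nf = 2.2960e+07


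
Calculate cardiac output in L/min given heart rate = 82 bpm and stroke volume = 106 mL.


CO = HR * SV
CO = 82 * 106 / 1000
CO = 8.692 L/min


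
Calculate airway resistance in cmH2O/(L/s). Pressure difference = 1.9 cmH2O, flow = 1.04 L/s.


R = dP / flow
R = 1.9 / 1.04
R = 1.827 cmH2O/(L/s)


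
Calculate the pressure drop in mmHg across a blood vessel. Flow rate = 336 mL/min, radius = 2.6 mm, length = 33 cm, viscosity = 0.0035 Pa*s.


dP = 8*mu*L*Q / (pi*r^4)
Q = 336 mL/min = 5.6e-06 m^3/s
dP = 360.427 Pa = 360.427 / 133.322 mmHg = 2.703 mmHg


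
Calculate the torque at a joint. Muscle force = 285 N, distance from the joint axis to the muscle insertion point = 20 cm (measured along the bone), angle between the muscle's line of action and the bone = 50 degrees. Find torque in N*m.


Torque = F * d * sin(theta)   (moment arm = d*sin(theta))
d = 20 cm = 0.2 m
Torque = 285 * 0.2 * sin(50)
Torque = 43.66 N*m


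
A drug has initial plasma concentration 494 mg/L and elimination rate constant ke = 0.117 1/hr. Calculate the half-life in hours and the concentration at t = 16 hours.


t_half = ln(2) / ke = 0.693147 / 0.117 = 5.924 hr
C(t) = C0 * exp(-ke*t) = 494 * exp(-0.117*16)
C(16) = 75.98 mg/L


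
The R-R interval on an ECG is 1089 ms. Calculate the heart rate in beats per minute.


HR = 60 / RR_interval(s)
RR = 1089 ms = 1.089 s
HR = 60 / 1.089 = 55.1 bpm


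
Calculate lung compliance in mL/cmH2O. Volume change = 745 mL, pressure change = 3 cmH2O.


C = dV / dP
C = 745 / 3
C = 248.3 mL/cmH2O


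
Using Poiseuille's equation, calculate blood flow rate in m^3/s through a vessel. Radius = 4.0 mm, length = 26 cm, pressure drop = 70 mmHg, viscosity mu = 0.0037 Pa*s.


Q = pi*r^4*dP / (8*mu*L)
r = 0.004 m, L = 0.26 m
dP = 70 mmHg = 9332.54 Pa
Q = 9.7527e-04 m^3/s


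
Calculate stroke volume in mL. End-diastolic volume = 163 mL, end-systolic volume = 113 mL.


SV = EDV - ESV
SV = 163 - 113
SV = 50 mL


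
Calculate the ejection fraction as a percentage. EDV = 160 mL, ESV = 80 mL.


SV = EDV - ESV = 160 - 80 = 80 mL
EF = SV/EDV * 100 = 80/160 * 100
EF = 50%


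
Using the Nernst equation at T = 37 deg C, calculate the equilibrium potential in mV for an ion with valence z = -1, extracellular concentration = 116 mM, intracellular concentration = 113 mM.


E = (RT/(zF)) * ln(C_out/C_in)
T = 37 + 273.15 = 310.15 K
E = (8.314 * 310.15 / (-1 * 96485)) * ln(116/113)
E = -0.7003 mV


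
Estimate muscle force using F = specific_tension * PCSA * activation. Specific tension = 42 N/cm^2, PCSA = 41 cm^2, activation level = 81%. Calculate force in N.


F = sigma * PCSA * activation
F = 42 * 41 * 0.81
F = 1395 N


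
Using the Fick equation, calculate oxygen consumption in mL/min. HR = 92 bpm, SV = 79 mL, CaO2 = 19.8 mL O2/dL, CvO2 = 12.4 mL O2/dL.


CO = HR*SV = 92*79/1000 = 7.268 L/min
a-v O2 diff = 19.8 - 12.4 = 7.4 mL/dL
VO2 = CO * (CaO2-CvO2) * 10 dL/L
VO2 = 7.268 * 7.4 * 10
VO2 = 537.8 mL/min


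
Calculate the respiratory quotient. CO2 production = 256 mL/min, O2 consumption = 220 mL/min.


RQ = VCO2 / VO2
RQ = 256 / 220
RQ = 1.164


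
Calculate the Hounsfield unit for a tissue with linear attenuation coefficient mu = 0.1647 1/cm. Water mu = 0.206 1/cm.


HU = ((mu_tissue - mu_water) / mu_water) * 1000
HU = ((0.1647 - 0.206) / 0.206) * 1000
HU = -200.5


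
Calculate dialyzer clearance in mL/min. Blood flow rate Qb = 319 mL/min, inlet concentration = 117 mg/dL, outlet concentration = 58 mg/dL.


K = Qb * (Cb_in - Cb_out) / Cb_in
K = 319 * (117 - 58) / 117
K = 160.9 mL/min


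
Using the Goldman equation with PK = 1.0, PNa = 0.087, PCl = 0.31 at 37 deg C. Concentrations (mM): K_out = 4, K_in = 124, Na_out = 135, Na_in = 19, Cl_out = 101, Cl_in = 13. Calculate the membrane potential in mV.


Vm = (RT/F)*ln((PK*Ko + PNa*Nao + PCl*Cli)/(PK*Ki + PNa*Nai + PCl*Clo))
Numer = 19.775, Denom = 156.963
Vm = -55.36 mV


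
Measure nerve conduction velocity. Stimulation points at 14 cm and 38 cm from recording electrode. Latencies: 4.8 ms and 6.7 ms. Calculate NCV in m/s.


Distance = (38 - 14) / 100 = 0.24 m
dt = (6.7 - 4.8) / 1000 = 0.0019 s
NCV = dist / dt = 126.3 m/s


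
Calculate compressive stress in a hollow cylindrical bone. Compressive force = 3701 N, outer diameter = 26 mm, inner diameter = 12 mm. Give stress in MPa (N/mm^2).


A = pi*(r_o^2 - r_i^2)
r_o = 13 mm, r_i = 6 mm
A = 417.832 mm^2
sigma = F/A = 3701 / 417.832
sigma = 8.858 MPa


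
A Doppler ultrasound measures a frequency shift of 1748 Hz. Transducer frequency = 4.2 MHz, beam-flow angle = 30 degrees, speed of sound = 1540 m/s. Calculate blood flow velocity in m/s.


v = fd * c / (2 * f0 * cos(theta))
v = 1748 * 1540 / (2 * 4.2000e+06 * cos(30))
v = 0.37 m/s


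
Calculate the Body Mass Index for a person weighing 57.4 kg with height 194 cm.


BMI = weight / height^2
height = 194 cm = 1.94 m
BMI = 57.4 / 1.94^2
BMI = 15.25 kg/m^2


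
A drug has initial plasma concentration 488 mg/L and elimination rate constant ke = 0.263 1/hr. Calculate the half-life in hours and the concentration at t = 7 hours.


t_half = ln(2) / ke = 0.693147 / 0.263 = 2.636 hr
C(t) = C0 * exp(-ke*t) = 488 * exp(-0.263*7)
C(7) = 77.43 mg/L


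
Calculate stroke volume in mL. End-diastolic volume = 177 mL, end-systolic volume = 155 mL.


SV = EDV - ESV
SV = 177 - 155
SV = 22 mL


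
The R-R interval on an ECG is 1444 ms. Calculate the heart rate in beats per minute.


HR = 60 / RR_interval(s)
RR = 1444 ms = 1.444 s
HR = 60 / 1.444 = 41.55 bpm


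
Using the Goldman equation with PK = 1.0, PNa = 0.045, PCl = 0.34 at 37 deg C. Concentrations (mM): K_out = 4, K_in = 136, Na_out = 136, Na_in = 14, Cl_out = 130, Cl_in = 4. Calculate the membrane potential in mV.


Vm = (RT/F)*ln((PK*Ko + PNa*Nao + PCl*Cli)/(PK*Ki + PNa*Nai + PCl*Clo))
Numer = 11.48, Denom = 180.83
Vm = -73.68 mV


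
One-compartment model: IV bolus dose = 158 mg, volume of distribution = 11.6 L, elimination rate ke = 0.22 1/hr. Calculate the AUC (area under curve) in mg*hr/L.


C0 = Dose/Vd = 158/11.6 = 13.6207 mg/L
AUC = C0/ke = 13.6207/0.22
AUC = 61.91 mg*hr/L


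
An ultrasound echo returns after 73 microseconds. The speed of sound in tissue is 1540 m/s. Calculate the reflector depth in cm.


depth = c * t / 2
t = 73 us = 7.3000e-05 s
depth = 1540 * 7.3000e-05 / 2
depth = 0.05621 m = 5.621 cm


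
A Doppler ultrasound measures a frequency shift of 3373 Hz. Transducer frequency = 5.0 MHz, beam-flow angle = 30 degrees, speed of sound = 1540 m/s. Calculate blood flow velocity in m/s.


v = fd * c / (2 * f0 * cos(theta))
v = 3373 * 1540 / (2 * 5.0000e+06 * cos(30))
v = 0.5998 m/s


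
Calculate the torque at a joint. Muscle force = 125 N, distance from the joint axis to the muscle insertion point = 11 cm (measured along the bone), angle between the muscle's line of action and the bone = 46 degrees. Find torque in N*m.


Torque = F * d * sin(theta)   (moment arm = d*sin(theta))
d = 11 cm = 0.11 m
Torque = 125 * 0.11 * sin(46)
Torque = 9.891 N*m


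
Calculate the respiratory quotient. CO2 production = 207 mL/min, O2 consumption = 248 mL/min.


RQ = VCO2 / VO2
RQ = 207 / 248
RQ = 0.8347


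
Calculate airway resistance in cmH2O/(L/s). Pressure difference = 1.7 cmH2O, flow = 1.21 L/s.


R = dP / flow
R = 1.7 / 1.21
R = 1.405 cmH2O/(L/s)


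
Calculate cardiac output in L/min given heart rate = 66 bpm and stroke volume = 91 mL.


CO = HR * SV
CO = 66 * 91 / 1000
CO = 6.006 L/min


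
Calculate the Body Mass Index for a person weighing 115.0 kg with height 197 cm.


BMI = weight / height^2
height = 197 cm = 1.97 m
BMI = 115.0 / 1.97^2
BMI = 29.63 kg/m^2


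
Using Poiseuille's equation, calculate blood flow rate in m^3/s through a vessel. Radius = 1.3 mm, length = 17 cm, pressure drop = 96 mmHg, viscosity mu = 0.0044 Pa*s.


Q = pi*r^4*dP / (8*mu*L)
r = 0.0013 m, L = 0.17 m
dP = 96 mmHg = 12798.912 Pa
Q = 1.9191e-05 m^3/s


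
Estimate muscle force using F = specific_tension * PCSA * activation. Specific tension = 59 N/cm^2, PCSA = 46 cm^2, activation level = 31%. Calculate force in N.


F = sigma * PCSA * activation
F = 59 * 46 * 0.31
F = 841.3 N


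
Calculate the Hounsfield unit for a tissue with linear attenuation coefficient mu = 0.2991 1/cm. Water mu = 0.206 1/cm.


HU = ((mu_tissue - mu_water) / mu_water) * 1000
HU = ((0.2991 - 0.206) / 0.206) * 1000
HU = 451.9


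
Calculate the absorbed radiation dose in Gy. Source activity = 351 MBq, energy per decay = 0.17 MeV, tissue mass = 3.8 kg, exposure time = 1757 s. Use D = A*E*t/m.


A = 351 MBq = 3.5100e+08 Bq
E = 0.17 MeV = 2.7234e-14 J
D = A*E*t/m = 3.5100e+08*2.7234e-14*1757/3.8
D = 0.00442 Gy


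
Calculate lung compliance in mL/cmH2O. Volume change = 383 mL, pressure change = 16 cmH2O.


C = dV / dP
C = 383 / 16
C = 23.94 mL/cmH2O


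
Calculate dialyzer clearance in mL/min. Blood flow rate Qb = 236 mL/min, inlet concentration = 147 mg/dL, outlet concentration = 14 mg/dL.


K = Qb * (Cb_in - Cb_out) / Cb_in
K = 236 * (147 - 14) / 147
K = 213.5 mL/min


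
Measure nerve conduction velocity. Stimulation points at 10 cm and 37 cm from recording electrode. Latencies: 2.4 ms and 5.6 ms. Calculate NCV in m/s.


Distance = (37 - 10) / 100 = 0.27 m
dt = (5.6 - 2.4) / 1000 = 0.0032 s
NCV = dist / dt = 84.38 m/s


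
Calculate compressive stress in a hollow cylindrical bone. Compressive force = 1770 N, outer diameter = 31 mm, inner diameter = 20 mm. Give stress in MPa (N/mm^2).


A = pi*(r_o^2 - r_i^2)
r_o = 15.5 mm, r_i = 10 mm
A = 440.608 mm^2
sigma = F/A = 1770 / 440.608
sigma = 4.017 MPa


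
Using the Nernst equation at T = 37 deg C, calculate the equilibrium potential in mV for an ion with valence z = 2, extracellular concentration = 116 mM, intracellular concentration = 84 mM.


E = (RT/(zF)) * ln(C_out/C_in)
T = 37 + 273.15 = 310.15 K
E = (8.314 * 310.15 / (2 * 96485)) * ln(116/84)
E = 4.313 mV


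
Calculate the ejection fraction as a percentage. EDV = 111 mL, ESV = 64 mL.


SV = EDV - ESV = 111 - 64 = 47 mL
EF = SV/EDV * 100 = 47/111 * 100
EF = 42.34%


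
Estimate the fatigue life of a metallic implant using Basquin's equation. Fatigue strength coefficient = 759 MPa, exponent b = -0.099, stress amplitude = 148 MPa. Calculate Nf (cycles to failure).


sigma_a = sigma_f' * (2Nf)^b
2Nf = (sigma_a/sigma_f')^(1/b)
2Nf = (148/759)^(1/-0.099)
2Nf = 14842798
Nf = 7.4214e+06


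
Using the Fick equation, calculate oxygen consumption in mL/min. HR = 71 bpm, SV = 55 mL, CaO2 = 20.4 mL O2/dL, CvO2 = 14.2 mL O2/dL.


CO = HR*SV = 71*55/1000 = 3.905 L/min
a-v O2 diff = 20.4 - 14.2 = 6.2 mL/dL
VO2 = CO * (CaO2-CvO2) * 10 dL/L
VO2 = 3.905 * 6.2 * 10
VO2 = 242.1 mL/min


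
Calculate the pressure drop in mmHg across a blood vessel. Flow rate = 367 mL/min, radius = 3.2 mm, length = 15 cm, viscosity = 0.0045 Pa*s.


dP = 8*mu*L*Q / (pi*r^4)
Q = 367 mL/min = 6.11667e-06 m^3/s
dP = 100.267 Pa = 100.267 / 133.322 mmHg = 0.7521 mmHg


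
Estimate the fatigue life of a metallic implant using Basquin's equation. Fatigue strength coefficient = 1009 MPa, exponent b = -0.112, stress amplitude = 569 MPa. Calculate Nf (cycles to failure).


sigma_a = sigma_f' * (2Nf)^b
2Nf = (sigma_a/sigma_f')^(1/b)
2Nf = (569/1009)^(1/-0.112)
2Nf = 166.43328
Nf = 83.22


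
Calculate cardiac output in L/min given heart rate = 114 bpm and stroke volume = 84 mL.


CO = HR * SV
CO = 114 * 84 / 1000
CO = 9.576 L/min


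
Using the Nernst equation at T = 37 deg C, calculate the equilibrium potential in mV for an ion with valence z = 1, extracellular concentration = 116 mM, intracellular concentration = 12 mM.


E = (RT/(zF)) * ln(C_out/C_in)
T = 37 + 273.15 = 310.15 K
E = (8.314 * 310.15 / (1 * 96485)) * ln(116/12)
E = 60.63 mV


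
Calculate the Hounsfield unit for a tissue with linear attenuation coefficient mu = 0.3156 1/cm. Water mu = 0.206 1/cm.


HU = ((mu_tissue - mu_water) / mu_water) * 1000
HU = ((0.3156 - 0.206) / 0.206) * 1000
HU = 532


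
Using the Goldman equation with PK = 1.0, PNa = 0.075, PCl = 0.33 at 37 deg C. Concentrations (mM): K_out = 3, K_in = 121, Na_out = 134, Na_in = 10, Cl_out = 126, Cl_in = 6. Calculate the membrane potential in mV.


Vm = (RT/F)*ln((PK*Ko + PNa*Nao + PCl*Cli)/(PK*Ki + PNa*Nai + PCl*Clo))
Numer = 15.03, Denom = 163.33
Vm = -63.76 mV


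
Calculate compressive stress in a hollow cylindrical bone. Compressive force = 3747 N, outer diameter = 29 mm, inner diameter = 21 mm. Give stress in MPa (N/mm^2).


A = pi*(r_o^2 - r_i^2)
r_o = 14.5 mm, r_i = 10.5 mm
A = 314.159 mm^2
sigma = F/A = 3747 / 314.159
sigma = 11.93 MPa


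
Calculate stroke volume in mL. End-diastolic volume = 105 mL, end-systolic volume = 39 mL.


SV = EDV - ESV
SV = 105 - 39
SV = 66 mL


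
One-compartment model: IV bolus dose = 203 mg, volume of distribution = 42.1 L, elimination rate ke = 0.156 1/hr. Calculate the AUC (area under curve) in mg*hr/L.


C0 = Dose/Vd = 203/42.1 = 4.82185 mg/L
AUC = C0/ke = 4.82185/0.156
AUC = 30.91 mg*hr/L


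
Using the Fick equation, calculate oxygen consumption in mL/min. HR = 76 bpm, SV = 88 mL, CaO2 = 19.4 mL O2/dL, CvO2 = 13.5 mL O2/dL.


CO = HR*SV = 76*88/1000 = 6.688 L/min
a-v O2 diff = 19.4 - 13.5 = 5.9 mL/dL
VO2 = CO * (CaO2-CvO2) * 10 dL/L
VO2 = 6.688 * 5.9 * 10
VO2 = 394.6 mL/min


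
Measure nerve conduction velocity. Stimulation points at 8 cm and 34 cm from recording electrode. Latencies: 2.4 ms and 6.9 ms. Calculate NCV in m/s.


Distance = (34 - 8) / 100 = 0.26 m
dt = (6.9 - 2.4) / 1000 = 0.0045 s
NCV = dist / dt = 57.78 m/s


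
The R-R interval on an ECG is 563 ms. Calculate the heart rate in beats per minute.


HR = 60 / RR_interval(s)
RR = 563 ms = 0.563 s
HR = 60 / 0.563 = 106.6 bpm


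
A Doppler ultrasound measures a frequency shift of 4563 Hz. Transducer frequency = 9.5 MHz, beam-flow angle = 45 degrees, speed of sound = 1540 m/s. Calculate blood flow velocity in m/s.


v = fd * c / (2 * f0 * cos(theta))
v = 4563 * 1540 / (2 * 9.5000e+06 * cos(45))
v = 0.523 m/s


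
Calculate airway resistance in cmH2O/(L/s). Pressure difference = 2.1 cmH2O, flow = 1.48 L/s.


R = dP / flow
R = 2.1 / 1.48
R = 1.419 cmH2O/(L/s)


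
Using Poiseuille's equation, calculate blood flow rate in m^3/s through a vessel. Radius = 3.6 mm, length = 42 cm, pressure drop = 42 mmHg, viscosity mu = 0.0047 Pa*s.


Q = pi*r^4*dP / (8*mu*L)
r = 0.0036 m, L = 0.42 m
dP = 42 mmHg = 5599.524 Pa
Q = 1.8710e-04 m^3/s


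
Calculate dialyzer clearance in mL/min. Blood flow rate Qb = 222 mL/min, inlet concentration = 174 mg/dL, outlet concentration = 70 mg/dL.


K = Qb * (Cb_in - Cb_out) / Cb_in
K = 222 * (174 - 70) / 174
K = 132.7 mL/min


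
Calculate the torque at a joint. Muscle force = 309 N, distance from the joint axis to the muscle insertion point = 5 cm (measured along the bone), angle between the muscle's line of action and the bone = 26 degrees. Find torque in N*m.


Torque = F * d * sin(theta)   (moment arm = d*sin(theta))
d = 5 cm = 0.05 m
Torque = 309 * 0.05 * sin(26)
Torque = 6.773 N*m


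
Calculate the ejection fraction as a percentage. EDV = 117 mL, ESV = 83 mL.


SV = EDV - ESV = 117 - 83 = 34 mL
EF = SV/EDV * 100 = 34/117 * 100
EF = 29.06%


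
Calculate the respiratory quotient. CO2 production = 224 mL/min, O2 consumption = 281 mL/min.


RQ = VCO2 / VO2
RQ = 224 / 281
RQ = 0.7972


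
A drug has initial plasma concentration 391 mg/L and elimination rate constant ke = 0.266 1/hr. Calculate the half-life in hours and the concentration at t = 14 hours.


t_half = ln(2) / ke = 0.693147 / 0.266 = 2.606 hr
C(t) = C0 * exp(-ke*t) = 391 * exp(-0.266*14)
C(14) = 9.438 mg/L


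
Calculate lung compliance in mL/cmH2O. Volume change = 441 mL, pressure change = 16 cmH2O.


C = dV / dP
C = 441 / 16
C = 27.56 mL/cmH2O


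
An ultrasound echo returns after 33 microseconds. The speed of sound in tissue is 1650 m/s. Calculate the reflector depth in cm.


depth = c * t / 2
t = 33 us = 3.3000e-05 s
depth = 1650 * 3.3000e-05 / 2
depth = 0.027225 m = 2.7225 cm


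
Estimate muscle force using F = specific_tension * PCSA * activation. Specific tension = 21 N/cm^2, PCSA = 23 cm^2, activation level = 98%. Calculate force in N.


F = sigma * PCSA * activation
F = 21 * 23 * 0.98
F = 473.3 N


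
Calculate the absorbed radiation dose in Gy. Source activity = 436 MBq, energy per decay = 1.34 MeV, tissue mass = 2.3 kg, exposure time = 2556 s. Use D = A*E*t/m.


A = 436 MBq = 4.3600e+08 Bq
E = 1.34 MeV = 2.14668e-13 J
D = A*E*t/m = 4.3600e+08*2.14668e-13*2556/2.3
D = 0.104 Gy


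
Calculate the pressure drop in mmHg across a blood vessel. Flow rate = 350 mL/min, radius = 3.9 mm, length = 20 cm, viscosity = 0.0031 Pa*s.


dP = 8*mu*L*Q / (pi*r^4)
Q = 350 mL/min = 5.83333e-06 m^3/s
dP = 39.8098 Pa = 39.8098 / 133.322 mmHg = 0.2986 mmHg


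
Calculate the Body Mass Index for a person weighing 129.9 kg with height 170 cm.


BMI = weight / height^2
height = 170 cm = 1.7 m
BMI = 129.9 / 1.7^2
BMI = 44.95 kg/m^2


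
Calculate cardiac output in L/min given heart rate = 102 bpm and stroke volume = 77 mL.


CO = HR * SV
CO = 102 * 77 / 1000
CO = 7.854 L/min


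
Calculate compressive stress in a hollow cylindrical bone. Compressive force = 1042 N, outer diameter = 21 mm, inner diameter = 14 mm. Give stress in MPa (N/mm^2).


A = pi*(r_o^2 - r_i^2)
r_o = 10.5 mm, r_i = 7 mm
A = 192.423 mm^2
sigma = F/A = 1042 / 192.423
sigma = 5.415 MPa


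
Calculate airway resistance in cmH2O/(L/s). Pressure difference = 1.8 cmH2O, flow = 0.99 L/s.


R = dP / flow
R = 1.8 / 0.99
R = 1.818 cmH2O/(L/s)


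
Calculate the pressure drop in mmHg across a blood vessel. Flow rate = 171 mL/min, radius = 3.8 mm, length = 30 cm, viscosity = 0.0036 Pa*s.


dP = 8*mu*L*Q / (pi*r^4)
Q = 171 mL/min = 2.85e-06 m^3/s
dP = 37.5902 Pa = 37.5902 / 133.322 mmHg = 0.282 mmHg


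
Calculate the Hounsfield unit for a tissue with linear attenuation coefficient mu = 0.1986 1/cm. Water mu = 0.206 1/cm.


HU = ((mu_tissue - mu_water) / mu_water) * 1000
HU = ((0.1986 - 0.206) / 0.206) * 1000
HU = -35.92


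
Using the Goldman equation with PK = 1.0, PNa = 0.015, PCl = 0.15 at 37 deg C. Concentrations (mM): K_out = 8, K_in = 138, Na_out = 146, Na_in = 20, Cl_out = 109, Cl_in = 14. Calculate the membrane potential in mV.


Vm = (RT/F)*ln((PK*Ko + PNa*Nao + PCl*Cli)/(PK*Ki + PNa*Nai + PCl*Clo))
Numer = 12.29, Denom = 154.65
Vm = -67.68 mV


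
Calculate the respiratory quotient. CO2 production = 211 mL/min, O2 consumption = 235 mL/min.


RQ = VCO2 / VO2
RQ = 211 / 235
RQ = 0.8979


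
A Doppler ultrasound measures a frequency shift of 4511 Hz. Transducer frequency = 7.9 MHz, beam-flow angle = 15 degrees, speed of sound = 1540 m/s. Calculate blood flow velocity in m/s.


v = fd * c / (2 * f0 * cos(theta))
v = 4511 * 1540 / (2 * 7.9000e+06 * cos(15))
v = 0.4552 m/s


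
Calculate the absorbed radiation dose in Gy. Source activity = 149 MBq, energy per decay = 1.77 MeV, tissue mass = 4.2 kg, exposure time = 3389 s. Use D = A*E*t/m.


A = 149 MBq = 1.4900e+08 Bq
E = 1.77 MeV = 2.83554e-13 J
D = A*E*t/m = 1.4900e+08*2.83554e-13*3389/4.2
D = 0.03409 Gy


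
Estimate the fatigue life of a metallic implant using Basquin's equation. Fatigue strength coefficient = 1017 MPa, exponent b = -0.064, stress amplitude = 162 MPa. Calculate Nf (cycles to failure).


sigma_a = sigma_f' * (2Nf)^b
2Nf = (sigma_a/sigma_f')^(1/b)
2Nf = (162/1017)^(1/-0.064)
2Nf = 2.9222528e+12
Nf = 1.4611e+12


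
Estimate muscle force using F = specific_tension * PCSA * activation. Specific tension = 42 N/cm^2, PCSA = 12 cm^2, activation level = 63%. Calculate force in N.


F = sigma * PCSA * activation
F = 42 * 12 * 0.63
F = 317.5 N


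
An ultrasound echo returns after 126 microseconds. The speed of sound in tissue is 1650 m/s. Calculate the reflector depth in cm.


depth = c * t / 2
t = 126 us = 1.2600e-04 s
depth = 1650 * 1.2600e-04 / 2
depth = 0.10395 m = 10.395 cm


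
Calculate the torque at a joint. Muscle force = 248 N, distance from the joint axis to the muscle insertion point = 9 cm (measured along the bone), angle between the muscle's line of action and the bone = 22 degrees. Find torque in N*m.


Torque = F * d * sin(theta)   (moment arm = d*sin(theta))
d = 9 cm = 0.09 m
Torque = 248 * 0.09 * sin(22)
Torque = 8.361 N*m


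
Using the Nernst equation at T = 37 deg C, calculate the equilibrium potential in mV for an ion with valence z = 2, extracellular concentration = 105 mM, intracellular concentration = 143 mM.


E = (RT/(zF)) * ln(C_out/C_in)
T = 37 + 273.15 = 310.15 K
E = (8.314 * 310.15 / (2 * 96485)) * ln(105/143)
E = -4.128 mV


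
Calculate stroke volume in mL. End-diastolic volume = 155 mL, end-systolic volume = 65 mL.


SV = EDV - ESV
SV = 155 - 65
SV = 90 mL


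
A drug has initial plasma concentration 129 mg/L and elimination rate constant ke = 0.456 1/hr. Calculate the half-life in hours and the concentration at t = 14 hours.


t_half = ln(2) / ke = 0.693147 / 0.456 = 1.52 hr
C(t) = C0 * exp(-ke*t) = 129 * exp(-0.456*14)
C(14) = 0.2178 mg/L


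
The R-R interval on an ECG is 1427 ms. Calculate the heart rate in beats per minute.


HR = 60 / RR_interval(s)
RR = 1427 ms = 1.427 s
HR = 60 / 1.427 = 42.05 bpm


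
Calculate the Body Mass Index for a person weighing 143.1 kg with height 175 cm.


BMI = weight / height^2
height = 175 cm = 1.75 m
BMI = 143.1 / 1.75^2
BMI = 46.73 kg/m^2


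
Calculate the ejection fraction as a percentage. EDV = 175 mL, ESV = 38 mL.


SV = EDV - ESV = 175 - 38 = 137 mL
EF = SV/EDV * 100 = 137/175 * 100
EF = 78.29%


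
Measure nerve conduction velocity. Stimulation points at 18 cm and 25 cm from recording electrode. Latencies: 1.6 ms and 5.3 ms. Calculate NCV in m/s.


Distance = (25 - 18) / 100 = 0.07 m
dt = (5.3 - 1.6) / 1000 = 0.0037 s
NCV = dist / dt = 18.92 m/s


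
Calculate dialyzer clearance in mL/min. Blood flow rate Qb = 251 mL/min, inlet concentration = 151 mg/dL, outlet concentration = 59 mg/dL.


K = Qb * (Cb_in - Cb_out) / Cb_in
K = 251 * (151 - 59) / 151
K = 152.9 mL/min


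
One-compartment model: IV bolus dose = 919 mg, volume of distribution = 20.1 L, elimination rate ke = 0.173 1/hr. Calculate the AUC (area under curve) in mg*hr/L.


C0 = Dose/Vd = 919/20.1 = 45.7214 mg/L
AUC = C0/ke = 45.7214/0.173
AUC = 264.3 mg*hr/L


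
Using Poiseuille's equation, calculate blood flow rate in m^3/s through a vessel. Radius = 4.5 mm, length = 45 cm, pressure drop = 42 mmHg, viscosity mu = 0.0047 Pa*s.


Q = pi*r^4*dP / (8*mu*L)
r = 0.0045 m, L = 0.45 m
dP = 42 mmHg = 5599.524 Pa
Q = 4.2633e-04 m^3/s


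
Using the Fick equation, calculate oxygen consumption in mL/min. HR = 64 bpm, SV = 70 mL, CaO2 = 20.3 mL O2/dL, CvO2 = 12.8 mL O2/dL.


CO = HR*SV = 64*70/1000 = 4.48 L/min
a-v O2 diff = 20.3 - 12.8 = 7.5 mL/dL
VO2 = CO * (CaO2-CvO2) * 10 dL/L
VO2 = 4.48 * 7.5 * 10
VO2 = 336 mL/min


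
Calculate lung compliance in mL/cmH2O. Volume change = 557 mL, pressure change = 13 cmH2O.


C = dV / dP
C = 557 / 13
C = 42.85 mL/cmH2O


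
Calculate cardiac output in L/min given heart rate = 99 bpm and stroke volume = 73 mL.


CO = HR * SV
CO = 99 * 73 / 1000
CO = 7.227 L/min


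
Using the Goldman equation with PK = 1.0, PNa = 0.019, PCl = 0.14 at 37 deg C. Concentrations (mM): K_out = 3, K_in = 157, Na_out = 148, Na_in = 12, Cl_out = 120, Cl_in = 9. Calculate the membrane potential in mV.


Vm = (RT/F)*ln((PK*Ko + PNa*Nao + PCl*Cli)/(PK*Ki + PNa*Nai + PCl*Clo))
Numer = 7.072, Denom = 174.028
Vm = -85.6 mV


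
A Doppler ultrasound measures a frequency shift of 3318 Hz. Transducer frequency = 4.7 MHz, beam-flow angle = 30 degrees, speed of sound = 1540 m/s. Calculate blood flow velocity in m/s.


v = fd * c / (2 * f0 * cos(theta))
v = 3318 * 1540 / (2 * 4.7000e+06 * cos(30))
v = 0.6277 m/s


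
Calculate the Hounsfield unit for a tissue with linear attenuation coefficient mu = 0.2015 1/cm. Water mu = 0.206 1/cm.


HU = ((mu_tissue - mu_water) / mu_water) * 1000
HU = ((0.2015 - 0.206) / 0.206) * 1000
HU = -21.84


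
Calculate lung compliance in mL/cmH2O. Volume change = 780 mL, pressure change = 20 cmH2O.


C = dV / dP
C = 780 / 20
C = 39 mL/cmH2O


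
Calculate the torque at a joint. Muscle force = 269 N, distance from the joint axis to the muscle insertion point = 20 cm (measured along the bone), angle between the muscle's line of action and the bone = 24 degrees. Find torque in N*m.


Torque = F * d * sin(theta)   (moment arm = d*sin(theta))
d = 20 cm = 0.2 m
Torque = 269 * 0.2 * sin(24)
Torque = 21.88 N*m


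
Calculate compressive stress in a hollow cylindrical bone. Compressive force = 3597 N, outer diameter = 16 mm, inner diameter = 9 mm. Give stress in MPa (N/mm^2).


A = pi*(r_o^2 - r_i^2)
r_o = 8 mm, r_i = 4.5 mm
A = 137.445 mm^2
sigma = F/A = 3597 / 137.445
sigma = 26.17 MPa


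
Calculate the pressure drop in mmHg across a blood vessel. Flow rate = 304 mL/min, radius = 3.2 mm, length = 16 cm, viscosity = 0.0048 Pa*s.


dP = 8*mu*L*Q / (pi*r^4)
Q = 304 mL/min = 5.06667e-06 m^3/s
dP = 94.4983 Pa = 94.4983 / 133.322 mmHg = 0.7088 mmHg


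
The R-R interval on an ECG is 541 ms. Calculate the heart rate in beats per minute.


HR = 60 / RR_interval(s)
RR = 541 ms = 0.541 s
HR = 60 / 0.541 = 110.9 bpm


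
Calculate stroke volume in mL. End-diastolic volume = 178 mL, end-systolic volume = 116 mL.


SV = EDV - ESV
SV = 178 - 116
SV = 62 mL


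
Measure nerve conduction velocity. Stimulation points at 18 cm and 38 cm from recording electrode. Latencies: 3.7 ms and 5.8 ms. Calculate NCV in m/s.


Distance = (38 - 18) / 100 = 0.2 m
dt = (5.8 - 3.7) / 1000 = 0.0021 s
NCV = dist / dt = 95.24 m/s


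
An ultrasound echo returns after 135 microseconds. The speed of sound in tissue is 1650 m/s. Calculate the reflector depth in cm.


depth = c * t / 2
t = 135 us = 1.3500e-04 s
depth = 1650 * 1.3500e-04 / 2
depth = 0.111375 m = 11.1375 cm


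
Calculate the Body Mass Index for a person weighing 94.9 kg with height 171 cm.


BMI = weight / height^2
height = 171 cm = 1.71 m
BMI = 94.9 / 1.71^2
BMI = 32.45 kg/m^2


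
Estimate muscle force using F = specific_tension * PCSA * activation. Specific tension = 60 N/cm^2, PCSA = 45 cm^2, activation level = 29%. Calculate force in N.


F = sigma * PCSA * activation
F = 60 * 45 * 0.29
F = 783 N


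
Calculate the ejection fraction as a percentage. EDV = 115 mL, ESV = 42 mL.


SV = EDV - ESV = 115 - 42 = 73 mL
EF = SV/EDV * 100 = 73/115 * 100
EF = 63.48%


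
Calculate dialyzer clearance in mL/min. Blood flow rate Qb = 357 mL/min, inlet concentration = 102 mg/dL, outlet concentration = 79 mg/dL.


K = Qb * (Cb_in - Cb_out) / Cb_in
K = 357 * (102 - 79) / 102
K = 80.5 mL/min


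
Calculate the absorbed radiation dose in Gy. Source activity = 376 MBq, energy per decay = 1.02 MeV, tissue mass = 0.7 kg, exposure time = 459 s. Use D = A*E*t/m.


A = 376 MBq = 3.7600e+08 Bq
E = 1.02 MeV = 1.63404e-13 J
D = A*E*t/m = 3.7600e+08*1.63404e-13*459/0.7
D = 0.04029 Gy


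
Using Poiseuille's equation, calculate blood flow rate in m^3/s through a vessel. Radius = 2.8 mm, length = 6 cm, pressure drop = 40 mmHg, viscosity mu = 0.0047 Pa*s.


Q = pi*r^4*dP / (8*mu*L)
r = 0.0028 m, L = 0.06 m
dP = 40 mmHg = 5332.88 Pa
Q = 4.5646e-04 m^3/s


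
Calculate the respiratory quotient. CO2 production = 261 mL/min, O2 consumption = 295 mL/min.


RQ = VCO2 / VO2
RQ = 261 / 295
RQ = 0.8847


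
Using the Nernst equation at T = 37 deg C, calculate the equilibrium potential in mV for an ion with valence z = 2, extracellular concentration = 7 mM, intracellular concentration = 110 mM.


E = (RT/(zF)) * ln(C_out/C_in)
T = 37 + 273.15 = 310.15 K
E = (8.314 * 310.15 / (2 * 96485)) * ln(7/110)
E = -36.81 mV


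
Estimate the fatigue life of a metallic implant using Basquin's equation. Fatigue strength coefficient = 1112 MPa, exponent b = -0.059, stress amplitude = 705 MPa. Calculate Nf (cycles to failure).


sigma_a = sigma_f' * (2Nf)^b
2Nf = (sigma_a/sigma_f')^(1/b)
2Nf = (705/1112)^(1/-0.059)
2Nf = 2262.0536
Nf = 1131


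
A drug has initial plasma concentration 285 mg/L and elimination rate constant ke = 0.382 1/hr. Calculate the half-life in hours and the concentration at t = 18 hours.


t_half = ln(2) / ke = 0.693147 / 0.382 = 1.815 hr
C(t) = C0 * exp(-ke*t) = 285 * exp(-0.382*18)
C(18) = 0.2942 mg/L


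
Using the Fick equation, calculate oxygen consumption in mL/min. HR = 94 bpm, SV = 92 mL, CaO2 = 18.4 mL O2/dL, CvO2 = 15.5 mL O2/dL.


CO = HR*SV = 94*92/1000 = 8.648 L/min
a-v O2 diff = 18.4 - 15.5 = 2.9 mL/dL
VO2 = CO * (CaO2-CvO2) * 10 dL/L
VO2 = 8.648 * 2.9 * 10
VO2 = 250.8 mL/min


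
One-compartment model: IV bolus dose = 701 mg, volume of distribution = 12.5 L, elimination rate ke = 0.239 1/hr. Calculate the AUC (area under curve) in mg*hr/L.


C0 = Dose/Vd = 701/12.5 = 56.08 mg/L
AUC = C0/ke = 56.08/0.239
AUC = 234.6 mg*hr/L


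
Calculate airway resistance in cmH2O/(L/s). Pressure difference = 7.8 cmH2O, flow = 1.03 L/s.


R = dP / flow
R = 7.8 / 1.03
R = 7.573 cmH2O/(L/s)


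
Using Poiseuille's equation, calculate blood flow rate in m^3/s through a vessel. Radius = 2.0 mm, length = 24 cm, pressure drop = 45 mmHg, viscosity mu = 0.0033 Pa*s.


Q = pi*r^4*dP / (8*mu*L)
r = 0.002 m, L = 0.24 m
dP = 45 mmHg = 5999.49 Pa
Q = 4.7596e-05 m^3/s


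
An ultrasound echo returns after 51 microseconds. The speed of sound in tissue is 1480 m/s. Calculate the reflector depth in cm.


depth = c * t / 2
t = 51 us = 5.1000e-05 s
depth = 1480 * 5.1000e-05 / 2
depth = 0.03774 m = 3.774 cm


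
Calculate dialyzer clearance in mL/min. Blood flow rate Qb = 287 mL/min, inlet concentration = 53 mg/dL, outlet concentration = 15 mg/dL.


K = Qb * (Cb_in - Cb_out) / Cb_in
K = 287 * (53 - 15) / 53
K = 205.8 mL/min


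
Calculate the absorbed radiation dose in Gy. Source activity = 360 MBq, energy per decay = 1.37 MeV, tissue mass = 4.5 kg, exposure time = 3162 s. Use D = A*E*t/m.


A = 360 MBq = 3.6000e+08 Bq
E = 1.37 MeV = 2.19474e-13 J
D = A*E*t/m = 3.6000e+08*2.19474e-13*3162/4.5
D = 0.05552 Gy


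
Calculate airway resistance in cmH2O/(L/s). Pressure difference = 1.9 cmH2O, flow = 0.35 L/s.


R = dP / flow
R = 1.9 / 0.35
R = 5.429 cmH2O/(L/s)


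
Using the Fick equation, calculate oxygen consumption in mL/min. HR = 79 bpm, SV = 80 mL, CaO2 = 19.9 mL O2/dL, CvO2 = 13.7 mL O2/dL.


CO = HR*SV = 79*80/1000 = 6.32 L/min
a-v O2 diff = 19.9 - 13.7 = 6.2 mL/dL
VO2 = CO * (CaO2-CvO2) * 10 dL/L
VO2 = 6.32 * 6.2 * 10
VO2 = 391.8 mL/min


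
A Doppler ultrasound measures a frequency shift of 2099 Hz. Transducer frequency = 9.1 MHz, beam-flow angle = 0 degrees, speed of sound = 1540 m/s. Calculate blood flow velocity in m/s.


v = fd * c / (2 * f0 * cos(theta))
v = 2099 * 1540 / (2 * 9.1000e+06 * cos(0))
v = 0.1776 m/s


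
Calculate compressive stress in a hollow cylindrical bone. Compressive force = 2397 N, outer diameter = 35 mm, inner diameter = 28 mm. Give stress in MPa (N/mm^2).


A = pi*(r_o^2 - r_i^2)
r_o = 17.5 mm, r_i = 14 mm
A = 346.361 mm^2
sigma = F/A = 2397 / 346.361
sigma = 6.921 MPa


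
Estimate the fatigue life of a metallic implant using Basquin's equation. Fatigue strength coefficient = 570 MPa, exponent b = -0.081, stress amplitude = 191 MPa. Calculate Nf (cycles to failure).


sigma_a = sigma_f' * (2Nf)^b
2Nf = (sigma_a/sigma_f')^(1/b)
2Nf = (191/570)^(1/-0.081)
2Nf = 728183.1
Nf = 3.641e+05


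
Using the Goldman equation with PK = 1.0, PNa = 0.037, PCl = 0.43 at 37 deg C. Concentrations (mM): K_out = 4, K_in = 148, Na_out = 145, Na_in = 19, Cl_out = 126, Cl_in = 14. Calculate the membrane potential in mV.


Vm = (RT/F)*ln((PK*Ko + PNa*Nao + PCl*Cli)/(PK*Ki + PNa*Nai + PCl*Clo))
Numer = 15.385, Denom = 202.883
Vm = -68.93 mV


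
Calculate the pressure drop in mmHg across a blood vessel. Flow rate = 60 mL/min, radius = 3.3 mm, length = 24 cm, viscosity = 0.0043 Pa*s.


dP = 8*mu*L*Q / (pi*r^4)
Q = 60 mL/min = 1e-06 m^3/s
dP = 22.1597 Pa = 22.1597 / 133.322 mmHg = 0.1662 mmHg


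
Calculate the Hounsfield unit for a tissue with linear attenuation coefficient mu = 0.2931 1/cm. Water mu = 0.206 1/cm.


HU = ((mu_tissue - mu_water) / mu_water) * 1000
HU = ((0.2931 - 0.206) / 0.206) * 1000
HU = 422.8


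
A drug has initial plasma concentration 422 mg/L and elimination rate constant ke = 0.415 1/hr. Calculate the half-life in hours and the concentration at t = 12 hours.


t_half = ln(2) / ke = 0.693147 / 0.415 = 1.67 hr
C(t) = C0 * exp(-ke*t) = 422 * exp(-0.415*12)
C(12) = 2.901 mg/L


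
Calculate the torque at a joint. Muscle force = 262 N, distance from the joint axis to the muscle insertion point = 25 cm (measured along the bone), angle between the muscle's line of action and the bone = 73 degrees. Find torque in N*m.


Torque = F * d * sin(theta)   (moment arm = d*sin(theta))
d = 25 cm = 0.25 m
Torque = 262 * 0.25 * sin(73)
Torque = 62.64 N*m


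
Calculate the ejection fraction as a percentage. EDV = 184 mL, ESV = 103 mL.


SV = EDV - ESV = 184 - 103 = 81 mL
EF = SV/EDV * 100 = 81/184 * 100
EF = 44.02%


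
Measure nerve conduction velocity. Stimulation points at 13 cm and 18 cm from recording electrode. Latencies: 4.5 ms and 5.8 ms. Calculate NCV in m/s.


Distance = (18 - 13) / 100 = 0.05 m
dt = (5.8 - 4.5) / 1000 = 0.0013 s
NCV = dist / dt = 38.46 m/s


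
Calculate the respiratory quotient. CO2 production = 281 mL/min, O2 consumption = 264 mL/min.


RQ = VCO2 / VO2
RQ = 281 / 264
RQ = 1.064


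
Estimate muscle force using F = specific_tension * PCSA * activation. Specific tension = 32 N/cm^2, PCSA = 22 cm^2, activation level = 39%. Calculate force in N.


F = sigma * PCSA * activation
F = 32 * 22 * 0.39
F = 274.6 N


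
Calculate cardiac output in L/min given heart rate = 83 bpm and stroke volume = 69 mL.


CO = HR * SV
CO = 83 * 69 / 1000
CO = 5.727 L/min


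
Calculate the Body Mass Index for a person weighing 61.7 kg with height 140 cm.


BMI = weight / height^2
height = 140 cm = 1.4 m
BMI = 61.7 / 1.4^2
BMI = 31.48 kg/m^2


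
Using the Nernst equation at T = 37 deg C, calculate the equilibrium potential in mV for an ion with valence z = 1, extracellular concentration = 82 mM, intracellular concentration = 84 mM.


E = (RT/(zF)) * ln(C_out/C_in)
T = 37 + 273.15 = 310.15 K
E = (8.314 * 310.15 / (1 * 96485)) * ln(82/84)
E = -0.644 mV


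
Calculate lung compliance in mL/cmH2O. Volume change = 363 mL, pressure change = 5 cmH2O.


C = dV / dP
C = 363 / 5
C = 72.6 mL/cmH2O


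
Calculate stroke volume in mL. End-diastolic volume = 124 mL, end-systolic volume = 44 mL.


SV = EDV - ESV
SV = 124 - 44
SV = 80 mL


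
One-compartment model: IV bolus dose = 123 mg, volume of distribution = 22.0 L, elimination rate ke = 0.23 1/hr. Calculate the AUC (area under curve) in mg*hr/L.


C0 = Dose/Vd = 123/22.0 = 5.59091 mg/L
AUC = C0/ke = 5.59091/0.23
AUC = 24.31 mg*hr/L


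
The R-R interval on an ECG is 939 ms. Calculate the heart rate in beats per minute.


HR = 60 / RR_interval(s)
RR = 939 ms = 0.939 s
HR = 60 / 0.939 = 63.9 bpm


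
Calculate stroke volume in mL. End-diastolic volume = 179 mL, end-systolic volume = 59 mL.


SV = EDV - ESV
SV = 179 - 59
SV = 120 mL


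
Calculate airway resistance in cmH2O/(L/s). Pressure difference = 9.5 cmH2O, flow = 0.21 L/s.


R = dP / flow
R = 9.5 / 0.21
R = 45.24 cmH2O/(L/s)


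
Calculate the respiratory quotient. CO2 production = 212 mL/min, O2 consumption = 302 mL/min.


RQ = VCO2 / VO2
RQ = 212 / 302
RQ = 0.702


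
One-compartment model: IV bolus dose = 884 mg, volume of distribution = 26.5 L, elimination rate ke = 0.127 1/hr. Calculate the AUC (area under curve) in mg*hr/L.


C0 = Dose/Vd = 884/26.5 = 33.3585 mg/L
AUC = C0/ke = 33.3585/0.127
AUC = 262.7 mg*hr/L


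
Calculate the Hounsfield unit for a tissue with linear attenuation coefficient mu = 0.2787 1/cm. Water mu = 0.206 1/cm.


HU = ((mu_tissue - mu_water) / mu_water) * 1000
HU = ((0.2787 - 0.206) / 0.206) * 1000
HU = 352.9


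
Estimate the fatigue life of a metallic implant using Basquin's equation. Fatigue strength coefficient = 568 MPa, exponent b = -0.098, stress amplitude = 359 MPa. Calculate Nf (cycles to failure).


sigma_a = sigma_f' * (2Nf)^b
2Nf = (sigma_a/sigma_f')^(1/b)
2Nf = (359/568)^(1/-0.098)
2Nf = 107.9451
Nf = 53.97


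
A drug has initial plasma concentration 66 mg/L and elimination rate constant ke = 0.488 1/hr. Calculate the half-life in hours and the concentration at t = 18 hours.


t_half = ln(2) / ke = 0.693147 / 0.488 = 1.42 hr
C(t) = C0 * exp(-ke*t) = 66 * exp(-0.488*18)
C(18) = 0.01011 mg/L


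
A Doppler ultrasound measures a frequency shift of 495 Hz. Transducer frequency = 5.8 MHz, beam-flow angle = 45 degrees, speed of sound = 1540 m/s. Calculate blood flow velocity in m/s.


v = fd * c / (2 * f0 * cos(theta))
v = 495 * 1540 / (2 * 5.8000e+06 * cos(45))
v = 0.09294 m/s


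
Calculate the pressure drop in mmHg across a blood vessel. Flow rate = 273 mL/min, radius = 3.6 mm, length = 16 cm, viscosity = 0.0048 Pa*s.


dP = 8*mu*L*Q / (pi*r^4)
Q = 273 mL/min = 4.55e-06 m^3/s
dP = 52.9789 Pa = 52.9789 / 133.322 mmHg = 0.3974 mmHg


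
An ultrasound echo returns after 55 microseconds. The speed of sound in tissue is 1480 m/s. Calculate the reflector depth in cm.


depth = c * t / 2
t = 55 us = 5.5000e-05 s
depth = 1480 * 5.5000e-05 / 2
depth = 0.0407 m = 4.07 cm


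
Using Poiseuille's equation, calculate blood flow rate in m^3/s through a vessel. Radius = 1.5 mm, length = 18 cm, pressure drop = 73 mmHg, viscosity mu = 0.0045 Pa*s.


Q = pi*r^4*dP / (8*mu*L)
r = 0.0015 m, L = 0.18 m
dP = 73 mmHg = 9732.506 Pa
Q = 2.3887e-05 m^3/s


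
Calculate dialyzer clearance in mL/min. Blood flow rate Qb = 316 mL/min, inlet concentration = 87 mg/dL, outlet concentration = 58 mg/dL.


K = Qb * (Cb_in - Cb_out) / Cb_in
K = 316 * (87 - 58) / 87
K = 105.3 mL/min


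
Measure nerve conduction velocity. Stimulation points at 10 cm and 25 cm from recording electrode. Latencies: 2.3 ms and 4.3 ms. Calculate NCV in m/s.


Distance = (25 - 10) / 100 = 0.15 m
dt = (4.3 - 2.3) / 1000 = 0.002 s
NCV = dist / dt = 75 m/s
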